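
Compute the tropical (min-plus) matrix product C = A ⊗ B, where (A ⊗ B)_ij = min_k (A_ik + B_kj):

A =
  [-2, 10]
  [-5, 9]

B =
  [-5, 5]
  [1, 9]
A ⊗ B =
  [-7, 3]
  [-10, 0]

Apply the min-plus product entry-by-entry:
  C[0][0] = min over k of (A[0][0] + B[0][0] = -2 + -5 = -7, A[0][1] + B[1][0] = 10 + 1 = 11) = -7 (attained at k = 0)
  C[0][1] = min over k of (A[0][0] + B[0][1] = -2 + 5 = 3, A[0][1] + B[1][1] = 10 + 9 = 19) = 3 (attained at k = 0)
  C[1][0] = min over k of (A[1][0] + B[0][0] = -5 + -5 = -10, A[1][1] + B[1][0] = 9 + 1 = 10) = -10 (attained at k = 0)
  C[1][1] = min over k of (A[1][0] + B[0][1] = -5 + 5 = 0, A[1][1] + B[1][1] = 9 + 9 = 18) = 0 (attained at k = 0)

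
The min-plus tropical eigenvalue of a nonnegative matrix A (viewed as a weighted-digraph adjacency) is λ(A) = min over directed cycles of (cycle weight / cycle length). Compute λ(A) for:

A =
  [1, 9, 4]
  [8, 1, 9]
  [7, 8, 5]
λ(A) = 1

Enumerate directed cycles and compute their means (weight / length). Sample:
  cycle 0 → 0: weight = 1, length = 1, mean = 1/1 ≈ 1.000
  cycle 1 → 1: weight = 1, length = 1, mean = 1/1 ≈ 1.000
  cycle 2 → 2: weight = 5, length = 1, mean = 5/1 ≈ 5.000
  cycle 0 → 1 → 0: weight = 17, length = 2, mean = 17/2 ≈ 8.500
  cycle 0 → 2 → 0: weight = 11, length = 2, mean = 11/2 ≈ 5.500
  cycle 1 → 0 → 1: weight = 17, length = 2, mean = 17/2 ≈ 8.500
Minimum mean = 1.000, attained e.g. along the cycle 0 → 0 with weight 1 and length 1. So λ(A) = 1/1 = 1.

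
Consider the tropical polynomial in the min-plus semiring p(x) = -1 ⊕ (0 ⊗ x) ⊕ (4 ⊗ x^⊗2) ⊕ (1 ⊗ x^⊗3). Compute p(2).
p(2) = -1

A tropical monomial a ⊗ x^⊗i evaluates to a + i · x. Evaluating each term at x = 2:
  Term 0 contributes -1 + 0 · 2 = -1
  Term 1 contributes 0 + 1 · 2 = 2
  Term 2 contributes 4 + 2 · 2 = 8
  Term 3 contributes 1 + 3 · 2 = 7
p(2) = ⊕ of these = min[-1, 2, 8, 7] = -1.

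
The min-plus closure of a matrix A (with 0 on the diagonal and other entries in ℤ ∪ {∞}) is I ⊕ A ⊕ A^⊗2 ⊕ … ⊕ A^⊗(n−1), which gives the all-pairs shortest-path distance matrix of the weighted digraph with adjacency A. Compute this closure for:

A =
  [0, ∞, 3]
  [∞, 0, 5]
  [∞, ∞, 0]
Closure =
  [0, ∞, 3]
  [∞, 0, 5]
  [∞, ∞, 0]

This is the Floyd-Warshall all-pairs shortest-path computation. For each intermediate vertex k = 0, 1, …, 2, update dist[i][j] ← min(dist[i][j], dist[i][k] + dist[k][j]). The final matrix gives, for each (i, j), the minimum total weight of any directed path from i to j (possibly empty when i = j).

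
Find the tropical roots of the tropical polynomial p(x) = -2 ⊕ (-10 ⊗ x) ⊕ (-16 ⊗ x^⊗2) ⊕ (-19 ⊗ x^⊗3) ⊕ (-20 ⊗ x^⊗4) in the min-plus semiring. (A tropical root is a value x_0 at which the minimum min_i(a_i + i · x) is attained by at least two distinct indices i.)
Roots: {1, 3, 6, 8}

Each tropical root is a break point of the lower envelope of the lines y = a_i + i · x (there are 5 lines, with slopes 0, 1, ..., 4). Only the lines that attain the minimum somewhere contribute to roots; other lines are dominated. Here the surviving (envelope) indices are i = 4, i = 3, i = 2, i = 1, i = 0.
Intersections between consecutive envelope lines give the roots: for adjacent envelope indices i < j the intersection is x = (a_i − a_j) / (j − i). Reading off the sorted break points: {1, 3, 6, 8}.
Verification: at each break x_0, at least two indices attain the minimum of min_i(a_i + i · x_0).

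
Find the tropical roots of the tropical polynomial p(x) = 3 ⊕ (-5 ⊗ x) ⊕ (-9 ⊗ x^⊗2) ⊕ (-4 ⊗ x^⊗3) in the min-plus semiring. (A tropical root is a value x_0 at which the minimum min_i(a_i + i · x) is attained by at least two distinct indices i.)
Roots: {-5, 4, 8}

Each tropical root is a break point of the lower envelope of the lines y = a_i + i · x (there are 4 lines, with slopes 0, 1, ..., 3). Only the lines that attain the minimum somewhere contribute to roots; other lines are dominated. Here the surviving (envelope) indices are i = 3, i = 2, i = 1, i = 0.
Intersections between consecutive envelope lines give the roots: for adjacent envelope indices i < j the intersection is x = (a_i − a_j) / (j − i). Reading off the sorted break points: {-5, 4, 8}.
Verification: at each break x_0, at least two indices attain the minimum of min_i(a_i + i · x_0).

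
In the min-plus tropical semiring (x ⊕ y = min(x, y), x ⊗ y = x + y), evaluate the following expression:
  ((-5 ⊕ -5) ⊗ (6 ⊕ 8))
((-5 ⊕ -5) ⊗ (6 ⊕ 8)) = 1

Expand innermost to outermost. Recall ⊕ takes the minimum of its arguments and ⊗ takes their sum. Working out the expression ((-5 ⊕ -5) ⊗ (6 ⊕ 8)) gives 1.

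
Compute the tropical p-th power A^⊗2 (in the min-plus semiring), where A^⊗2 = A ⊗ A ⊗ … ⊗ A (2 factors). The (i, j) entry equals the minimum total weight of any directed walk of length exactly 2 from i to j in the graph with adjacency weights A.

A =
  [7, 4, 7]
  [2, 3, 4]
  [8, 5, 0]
A^⊗2 =
  [6, 7, 7]
  [5, 6, 4]
  [7, 5, 0]

Each entry (A^⊗2)_ij equals the minimum over all length-2 walks i = v_0 → v_1 → … → v_2 = j of Σ_t A[v_t][v_{t+1}]. For example, for (i, j) = (0, 2) we minimise over 3 possible intermediate vertex sequences; the minimum is 7, attained along the walk 0 → 2 → 2.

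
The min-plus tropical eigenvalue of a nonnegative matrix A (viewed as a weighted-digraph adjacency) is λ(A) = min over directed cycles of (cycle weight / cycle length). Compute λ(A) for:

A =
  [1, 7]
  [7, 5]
λ(A) = 1

Enumerate directed cycles and compute their means (weight / length). Sample:
  cycle 0 → 0: weight = 1, length = 1, mean = 1/1 ≈ 1.000
  cycle 1 → 1: weight = 5, length = 1, mean = 5/1 ≈ 5.000
  cycle 0 → 1 → 0: weight = 14, length = 2, mean = 14/2 ≈ 7.000
  cycle 1 → 0 → 1: weight = 14, length = 2, mean = 14/2 ≈ 7.000
Minimum mean = 1.000, attained e.g. along the cycle 0 → 0 with weight 1 and length 1. So λ(A) = 1/1 = 1.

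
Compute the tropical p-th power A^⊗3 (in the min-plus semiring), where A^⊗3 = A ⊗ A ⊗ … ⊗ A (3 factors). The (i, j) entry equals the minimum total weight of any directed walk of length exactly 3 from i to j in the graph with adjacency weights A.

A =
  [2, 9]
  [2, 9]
A^⊗3 =
  [6, 13]
  [6, 13]

Each entry (A^⊗3)_ij equals the minimum over all length-3 walks i = v_0 → v_1 → … → v_3 = j of Σ_t A[v_t][v_{t+1}]. For example, for (i, j) = (0, 1) we minimise over 4 possible intermediate vertex sequences; the minimum is 13, attained along the walk 0 → 0 → 0 → 1.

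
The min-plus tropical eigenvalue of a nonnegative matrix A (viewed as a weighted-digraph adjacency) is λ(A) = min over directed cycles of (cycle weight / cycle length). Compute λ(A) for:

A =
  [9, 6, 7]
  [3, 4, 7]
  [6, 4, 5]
λ(A) = 4

Enumerate directed cycles and compute their means (weight / length). Sample:
  cycle 0 → 0: weight = 9, length = 1, mean = 9/1 ≈ 9.000
  cycle 1 → 1: weight = 4, length = 1, mean = 4/1 ≈ 4.000
  cycle 2 → 2: weight = 5, length = 1, mean = 5/1 ≈ 5.000
  cycle 0 → 1 → 0: weight = 9, length = 2, mean = 9/2 ≈ 4.500
  cycle 0 → 2 → 0: weight = 13, length = 2, mean = 13/2 ≈ 6.500
  cycle 1 → 0 → 1: weight = 9, length = 2, mean = 9/2 ≈ 4.500
Minimum mean = 4.000, attained e.g. along the cycle 1 → 1 with weight 4 and length 1. So λ(A) = 4/1 = 4.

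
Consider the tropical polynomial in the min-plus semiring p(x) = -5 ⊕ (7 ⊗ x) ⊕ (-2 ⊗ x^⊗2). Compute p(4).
p(4) = -5

A tropical monomial a ⊗ x^⊗i evaluates to a + i · x. Evaluating each term at x = 4:
  Term 0 contributes -5 + 0 · 4 = -5
  Term 1 contributes 7 + 1 · 4 = 11
  Term 2 contributes -2 + 2 · 4 = 6
p(4) = ⊕ of these = min[-5, 11, 6] = -5.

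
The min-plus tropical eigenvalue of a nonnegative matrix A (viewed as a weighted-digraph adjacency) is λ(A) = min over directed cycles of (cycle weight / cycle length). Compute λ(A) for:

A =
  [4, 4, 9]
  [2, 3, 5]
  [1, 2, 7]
λ(A) = 3

Enumerate directed cycles and compute their means (weight / length). Sample:
  cycle 0 → 0: weight = 4, length = 1, mean = 4/1 ≈ 4.000
  cycle 1 → 1: weight = 3, length = 1, mean = 3/1 ≈ 3.000
  cycle 2 → 2: weight = 7, length = 1, mean = 7/1 ≈ 7.000
  cycle 0 → 1 → 0: weight = 6, length = 2, mean = 6/2 ≈ 3.000
  cycle 0 → 2 → 0: weight = 10, length = 2, mean = 10/2 ≈ 5.000
  cycle 1 → 0 → 1: weight = 6, length = 2, mean = 6/2 ≈ 3.000
Minimum mean = 3.000, attained e.g. along the cycle 1 → 1 with weight 3 and length 1. So λ(A) = 3/1 = 3.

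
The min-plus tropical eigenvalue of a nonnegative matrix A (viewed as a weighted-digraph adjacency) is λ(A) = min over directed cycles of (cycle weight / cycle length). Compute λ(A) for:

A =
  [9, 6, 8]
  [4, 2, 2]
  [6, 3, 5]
λ(A) = 2

Enumerate directed cycles and compute their means (weight / length). Sample:
  cycle 0 → 0: weight = 9, length = 1, mean = 9/1 ≈ 9.000
  cycle 1 → 1: weight = 2, length = 1, mean = 2/1 ≈ 2.000
  cycle 2 → 2: weight = 5, length = 1, mean = 5/1 ≈ 5.000
  cycle 0 → 1 → 0: weight = 10, length = 2, mean = 10/2 ≈ 5.000
  cycle 0 → 2 → 0: weight = 14, length = 2, mean = 14/2 ≈ 7.000
  cycle 1 → 0 → 1: weight = 10, length = 2, mean = 10/2 ≈ 5.000
Minimum mean = 2.000, attained e.g. along the cycle 1 → 1 with weight 2 and length 1. So λ(A) = 2/1 = 2.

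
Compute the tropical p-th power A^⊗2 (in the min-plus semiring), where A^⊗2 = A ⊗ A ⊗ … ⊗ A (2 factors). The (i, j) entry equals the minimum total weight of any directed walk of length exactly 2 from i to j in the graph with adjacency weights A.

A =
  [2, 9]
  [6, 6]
A^⊗2 =
  [4, 11]
  [8, 12]

Each entry (A^⊗2)_ij equals the minimum over all length-2 walks i = v_0 → v_1 → … → v_2 = j of Σ_t A[v_t][v_{t+1}]. For example, for (i, j) = (0, 1) we minimise over 2 possible intermediate vertex sequences; the minimum is 11, attained along the walk 0 → 0 → 1.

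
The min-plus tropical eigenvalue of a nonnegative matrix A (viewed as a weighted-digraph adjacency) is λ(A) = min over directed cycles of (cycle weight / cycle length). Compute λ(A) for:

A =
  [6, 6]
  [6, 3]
λ(A) = 3

Enumerate directed cycles and compute their means (weight / length). Sample:
  cycle 0 → 0: weight = 6, length = 1, mean = 6/1 ≈ 6.000
  cycle 1 → 1: weight = 3, length = 1, mean = 3/1 ≈ 3.000
  cycle 0 → 1 → 0: weight = 12, length = 2, mean = 12/2 ≈ 6.000
  cycle 1 → 0 → 1: weight = 12, length = 2, mean = 12/2 ≈ 6.000
Minimum mean = 3.000, attained e.g. along the cycle 1 → 1 with weight 3 and length 1. So λ(A) = 3/1 = 3.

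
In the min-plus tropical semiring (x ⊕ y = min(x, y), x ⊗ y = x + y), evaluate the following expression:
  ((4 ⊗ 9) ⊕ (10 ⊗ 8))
((4 ⊗ 9) ⊕ (10 ⊗ 8)) = 13

Expand innermost to outermost. Recall ⊕ takes the minimum of its arguments and ⊗ takes their sum. Working out the expression ((4 ⊗ 9) ⊕ (10 ⊗ 8)) gives 13.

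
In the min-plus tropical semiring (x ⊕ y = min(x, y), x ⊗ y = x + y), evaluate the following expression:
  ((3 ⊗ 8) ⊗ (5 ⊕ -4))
((3 ⊗ 8) ⊗ (5 ⊕ -4)) = 7

Expand innermost to outermost. Recall ⊕ takes the minimum of its arguments and ⊗ takes their sum. Working out the expression ((3 ⊗ 8) ⊗ (5 ⊕ -4)) gives 7.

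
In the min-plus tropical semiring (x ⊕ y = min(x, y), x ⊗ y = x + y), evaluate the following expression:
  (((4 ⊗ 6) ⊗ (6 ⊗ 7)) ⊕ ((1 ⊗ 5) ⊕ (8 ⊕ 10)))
(((4 ⊗ 6) ⊗ (6 ⊗ 7)) ⊕ ((1 ⊗ 5) ⊕ (8 ⊕ 10))) = 6

Expand innermost to outermost. Recall ⊕ takes the minimum of its arguments and ⊗ takes their sum. Working out the expression (((4 ⊗ 6) ⊗ (6 ⊗ 7)) ⊕ ((1 ⊗ 5) ⊕ (8 ⊕ 10))) gives 6.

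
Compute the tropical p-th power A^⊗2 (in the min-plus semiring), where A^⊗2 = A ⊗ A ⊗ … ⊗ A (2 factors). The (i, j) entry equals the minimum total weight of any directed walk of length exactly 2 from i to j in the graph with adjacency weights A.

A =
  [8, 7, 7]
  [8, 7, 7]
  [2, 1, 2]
A^⊗2 =
  [9, 8, 9]
  [9, 8, 9]
  [4, 3, 4]

Each entry (A^⊗2)_ij equals the minimum over all length-2 walks i = v_0 → v_1 → … → v_2 = j of Σ_t A[v_t][v_{t+1}]. For example, for (i, j) = (0, 2) we minimise over 3 possible intermediate vertex sequences; the minimum is 9, attained along the walk 0 → 2 → 2.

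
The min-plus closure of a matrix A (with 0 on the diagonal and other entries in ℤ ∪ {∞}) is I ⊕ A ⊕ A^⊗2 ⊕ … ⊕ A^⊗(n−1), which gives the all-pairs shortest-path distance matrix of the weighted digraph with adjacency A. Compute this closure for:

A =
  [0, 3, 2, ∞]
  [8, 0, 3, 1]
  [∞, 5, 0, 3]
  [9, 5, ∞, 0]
Closure =
  [0, 3, 2, 4]
  [8, 0, 3, 1]
  [12, 5, 0, 3]
  [9, 5, 8, 0]

This is the Floyd-Warshall all-pairs shortest-path computation. For each intermediate vertex k = 0, 1, …, 3, update dist[i][j] ← min(dist[i][j], dist[i][k] + dist[k][j]). The final matrix gives, for each (i, j), the minimum total weight of any directed path from i to j (possibly empty when i = j).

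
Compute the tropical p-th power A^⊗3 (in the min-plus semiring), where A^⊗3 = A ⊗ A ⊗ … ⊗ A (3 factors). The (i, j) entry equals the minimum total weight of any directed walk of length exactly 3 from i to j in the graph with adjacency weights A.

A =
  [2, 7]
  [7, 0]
A^⊗3 =
  [6, 7]
  [7, 0]

Each entry (A^⊗3)_ij equals the minimum over all length-3 walks i = v_0 → v_1 → … → v_3 = j of Σ_t A[v_t][v_{t+1}]. For example, for (i, j) = (0, 1) we minimise over 4 possible intermediate vertex sequences; the minimum is 7, attained along the walk 0 → 1 → 1 → 1.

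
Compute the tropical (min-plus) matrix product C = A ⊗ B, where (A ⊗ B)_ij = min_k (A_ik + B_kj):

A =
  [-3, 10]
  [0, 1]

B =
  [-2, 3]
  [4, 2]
A ⊗ B =
  [-5, 0]
  [-2, 3]

Apply the min-plus product entry-by-entry:
  C[0][0] = min over k of (A[0][0] + B[0][0] = -3 + -2 = -5, A[0][1] + B[1][0] = 10 + 4 = 14) = -5 (attained at k = 0)
  C[0][1] = min over k of (A[0][0] + B[0][1] = -3 + 3 = 0, A[0][1] + B[1][1] = 10 + 2 = 12) = 0 (attained at k = 0)
  C[1][0] = min over k of (A[1][0] + B[0][0] = 0 + -2 = -2, A[1][1] + B[1][0] = 1 + 4 = 5) = -2 (attained at k = 0)
  C[1][1] = min over k of (A[1][0] + B[0][1] = 0 + 3 = 3, A[1][1] + B[1][1] = 1 + 2 = 3) = 3 (attained at k = 0)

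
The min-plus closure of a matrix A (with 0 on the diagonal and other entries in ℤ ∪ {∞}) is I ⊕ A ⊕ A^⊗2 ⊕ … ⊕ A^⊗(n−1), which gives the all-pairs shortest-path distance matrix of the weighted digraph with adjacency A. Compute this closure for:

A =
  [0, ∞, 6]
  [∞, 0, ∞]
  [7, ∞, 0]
Closure =
  [0, ∞, 6]
  [∞, 0, ∞]
  [7, ∞, 0]

This is the Floyd-Warshall all-pairs shortest-path computation. For each intermediate vertex k = 0, 1, …, 2, update dist[i][j] ← min(dist[i][j], dist[i][k] + dist[k][j]). The final matrix gives, for each (i, j), the minimum total weight of any directed path from i to j (possibly empty when i = j).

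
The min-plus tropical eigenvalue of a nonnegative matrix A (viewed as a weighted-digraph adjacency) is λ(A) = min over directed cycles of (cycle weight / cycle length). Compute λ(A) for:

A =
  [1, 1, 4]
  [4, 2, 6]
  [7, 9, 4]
λ(A) = 1

Enumerate directed cycles and compute their means (weight / length). Sample:
  cycle 0 → 0: weight = 1, length = 1, mean = 1/1 ≈ 1.000
  cycle 1 → 1: weight = 2, length = 1, mean = 2/1 ≈ 2.000
  cycle 2 → 2: weight = 4, length = 1, mean = 4/1 ≈ 4.000
  cycle 0 → 1 → 0: weight = 5, length = 2, mean = 5/2 ≈ 2.500
  cycle 0 → 2 → 0: weight = 11, length = 2, mean = 11/2 ≈ 5.500
  cycle 1 → 0 → 1: weight = 5, length = 2, mean = 5/2 ≈ 2.500
Minimum mean = 1.000, attained e.g. along the cycle 0 → 0 with weight 1 and length 1. So λ(A) = 1/1 = 1.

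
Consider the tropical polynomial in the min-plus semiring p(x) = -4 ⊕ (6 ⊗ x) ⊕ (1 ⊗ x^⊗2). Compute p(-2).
p(-2) = -4

A tropical monomial a ⊗ x^⊗i evaluates to a + i · x. Evaluating each term at x = -2:
  Term 0 contributes -4 + 0 · -2 = -4
  Term 1 contributes 6 + 1 · -2 = 4
  Term 2 contributes 1 + 2 · -2 = -3
p(-2) = ⊕ of these = min[-4, 4, -3] = -4.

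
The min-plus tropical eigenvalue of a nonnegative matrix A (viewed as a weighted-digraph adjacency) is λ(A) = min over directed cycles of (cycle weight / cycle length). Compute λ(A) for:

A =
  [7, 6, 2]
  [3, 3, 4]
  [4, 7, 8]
λ(A) = 3

Enumerate directed cycles and compute their means (weight / length). Sample:
  cycle 0 → 0: weight = 7, length = 1, mean = 7/1 ≈ 7.000
  cycle 1 → 1: weight = 3, length = 1, mean = 3/1 ≈ 3.000
  cycle 2 → 2: weight = 8, length = 1, mean = 8/1 ≈ 8.000
  cycle 0 → 1 → 0: weight = 9, length = 2, mean = 9/2 ≈ 4.500
  cycle 0 → 2 → 0: weight = 6, length = 2, mean = 6/2 ≈ 3.000
  cycle 1 → 0 → 1: weight = 9, length = 2, mean = 9/2 ≈ 4.500
Minimum mean = 3.000, attained e.g. along the cycle 1 → 1 with weight 3 and length 1. So λ(A) = 3/1 = 3.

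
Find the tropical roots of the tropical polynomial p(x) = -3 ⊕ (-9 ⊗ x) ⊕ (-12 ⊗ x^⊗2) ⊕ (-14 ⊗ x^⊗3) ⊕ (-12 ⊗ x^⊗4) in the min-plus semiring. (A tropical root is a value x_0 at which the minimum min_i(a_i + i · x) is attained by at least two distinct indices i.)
Roots: {-2, 2, 3, 6}

Each tropical root is a break point of the lower envelope of the lines y = a_i + i · x (there are 5 lines, with slopes 0, 1, ..., 4). Only the lines that attain the minimum somewhere contribute to roots; other lines are dominated. Here the surviving (envelope) indices are i = 4, i = 3, i = 2, i = 1, i = 0.
Intersections between consecutive envelope lines give the roots: for adjacent envelope indices i < j the intersection is x = (a_i − a_j) / (j − i). Reading off the sorted break points: {-2, 2, 3, 6}.
Verification: at each break x_0, at least two indices attain the minimum of min_i(a_i + i · x_0).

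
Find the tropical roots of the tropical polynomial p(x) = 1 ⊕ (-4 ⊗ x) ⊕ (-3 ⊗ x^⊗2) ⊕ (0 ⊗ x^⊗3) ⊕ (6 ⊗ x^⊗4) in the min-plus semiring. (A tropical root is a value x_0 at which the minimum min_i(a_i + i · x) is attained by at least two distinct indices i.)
Roots: {-6, -3, -1, 5}

Each tropical root is a break point of the lower envelope of the lines y = a_i + i · x (there are 5 lines, with slopes 0, 1, ..., 4). Only the lines that attain the minimum somewhere contribute to roots; other lines are dominated. Here the surviving (envelope) indices are i = 4, i = 3, i = 2, i = 1, i = 0.
Intersections between consecutive envelope lines give the roots: for adjacent envelope indices i < j the intersection is x = (a_i − a_j) / (j − i). Reading off the sorted break points: {-6, -3, -1, 5}.
Verification: at each break x_0, at least two indices attain the minimum of min_i(a_i + i · x_0).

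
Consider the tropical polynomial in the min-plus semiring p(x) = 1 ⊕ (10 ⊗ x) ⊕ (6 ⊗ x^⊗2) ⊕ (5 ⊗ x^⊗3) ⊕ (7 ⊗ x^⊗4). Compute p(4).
p(4) = 1

A tropical monomial a ⊗ x^⊗i evaluates to a + i · x. Evaluating each term at x = 4:
  Term 0 contributes 1 + 0 · 4 = 1
  Term 1 contributes 10 + 1 · 4 = 14
  Term 2 contributes 6 + 2 · 4 = 14
  Term 3 contributes 5 + 3 · 4 = 17
  Term 4 contributes 7 + 4 · 4 = 23
p(4) = ⊕ of these = min[1, 14, 14, 17, 23] = 1.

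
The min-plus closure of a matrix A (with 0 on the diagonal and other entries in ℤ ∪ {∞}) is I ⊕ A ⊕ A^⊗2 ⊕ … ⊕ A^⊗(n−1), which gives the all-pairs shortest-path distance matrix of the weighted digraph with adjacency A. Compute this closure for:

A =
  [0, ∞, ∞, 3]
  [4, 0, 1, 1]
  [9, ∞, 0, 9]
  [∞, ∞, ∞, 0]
Closure =
  [0, ∞, ∞, 3]
  [4, 0, 1, 1]
  [9, ∞, 0, 9]
  [∞, ∞, ∞, 0]

This is the Floyd-Warshall all-pairs shortest-path computation. For each intermediate vertex k = 0, 1, …, 3, update dist[i][j] ← min(dist[i][j], dist[i][k] + dist[k][j]). The final matrix gives, for each (i, j), the minimum total weight of any directed path from i to j (possibly empty when i = j).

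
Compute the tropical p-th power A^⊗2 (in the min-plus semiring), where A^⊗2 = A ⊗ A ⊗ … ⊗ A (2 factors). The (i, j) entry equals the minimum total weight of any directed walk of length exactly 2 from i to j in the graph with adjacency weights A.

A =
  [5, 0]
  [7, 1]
A^⊗2 =
  [7, 1]
  [8, 2]

Each entry (A^⊗2)_ij equals the minimum over all length-2 walks i = v_0 → v_1 → … → v_2 = j of Σ_t A[v_t][v_{t+1}]. For example, for (i, j) = (0, 1) we minimise over 2 possible intermediate vertex sequences; the minimum is 1, attained along the walk 0 → 1 → 1.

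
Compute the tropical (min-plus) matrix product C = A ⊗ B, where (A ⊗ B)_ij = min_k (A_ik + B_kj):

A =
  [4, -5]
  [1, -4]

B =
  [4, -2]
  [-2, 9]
A ⊗ B =
  [-7, 2]
  [-6, -1]

Apply the min-plus product entry-by-entry:
  C[0][0] = min over k of (A[0][0] + B[0][0] = 4 + 4 = 8, A[0][1] + B[1][0] = -5 + -2 = -7) = -7 (attained at k = 1)
  C[0][1] = min over k of (A[0][0] + B[0][1] = 4 + -2 = 2, A[0][1] + B[1][1] = -5 + 9 = 4) = 2 (attained at k = 0)
  C[1][0] = min over k of (A[1][0] + B[0][0] = 1 + 4 = 5, A[1][1] + B[1][0] = -4 + -2 = -6) = -6 (attained at k = 1)
  C[1][1] = min over k of (A[1][0] + B[0][1] = 1 + -2 = -1, A[1][1] + B[1][1] = -4 + 9 = 5) = -1 (attained at k = 0)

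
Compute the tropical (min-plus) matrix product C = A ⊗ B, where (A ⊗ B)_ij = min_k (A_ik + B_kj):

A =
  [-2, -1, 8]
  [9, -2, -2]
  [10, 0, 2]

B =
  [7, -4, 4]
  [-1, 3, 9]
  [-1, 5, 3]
A ⊗ B =
  [-2, -6, 2]
  [-3, 1, 1]
  [-1, 3, 5]

Apply the min-plus product entry-by-entry:
  C[0][0] = min over k of (A[0][0] + B[0][0] = -2 + 7 = 5, A[0][1] + B[1][0] = -1 + -1 = -2, A[0][2] + B[2][0] = 8 + -1 = 7) = -2 (attained at k = 1)
  C[0][1] = min over k of (A[0][0] + B[0][1] = -2 + -4 = -6, A[0][1] + B[1][1] = -1 + 3 = 2, A[0][2] + B[2][1] = 8 + 5 = 13) = -6 (attained at k = 0)
  C[0][2] = min over k of (A[0][0] + B[0][2] = -2 + 4 = 2, A[0][1] + B[1][2] = -1 + 9 = 8, A[0][2] + B[2][2] = 8 + 3 = 11) = 2 (attained at k = 0)
  C[1][0] = min over k of (A[1][0] + B[0][0] = 9 + 7 = 16, A[1][1] + B[1][0] = -2 + -1 = -3, A[1][2] + B[2][0] = -2 + -1 = -3) = -3 (attained at k = 1)
  C[1][1] = min over k of (A[1][0] + B[0][1] = 9 + -4 = 5, A[1][1] + B[1][1] = -2 + 3 = 1, A[1][2] + B[2][1] = -2 + 5 = 3) = 1 (attained at k = 1)
  C[1][2] = min over k of (A[1][0] + B[0][2] = 9 + 4 = 13, A[1][1] + B[1][2] = -2 + 9 = 7, A[1][2] + B[2][2] = -2 + 3 = 1) = 1 (attained at k = 2)
  C[2][0] = min over k of (A[2][0] + B[0][0] = 10 + 7 = 17, A[2][1] + B[1][0] = 0 + -1 = -1, A[2][2] + B[2][0] = 2 + -1 = 1) = -1 (attained at k = 1)
  C[2][1] = min over k of (A[2][0] + B[0][1] = 10 + -4 = 6, A[2][1] + B[1][1] = 0 + 3 = 3, A[2][2] + B[2][1] = 2 + 5 = 7) = 3 (attained at k = 1)
  C[2][2] = min over k of (A[2][0] + B[0][2] = 10 + 4 = 14, A[2][1] + B[1][2] = 0 + 9 = 9, A[2][2] + B[2][2] = 2 + 3 = 5) = 5 (attained at k = 2)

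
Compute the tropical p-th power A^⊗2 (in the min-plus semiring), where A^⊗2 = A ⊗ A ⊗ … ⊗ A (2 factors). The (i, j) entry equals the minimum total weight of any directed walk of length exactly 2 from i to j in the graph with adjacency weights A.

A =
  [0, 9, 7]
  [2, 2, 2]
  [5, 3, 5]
A^⊗2 =
  [0, 9, 7]
  [2, 4, 4]
  [5, 5, 5]

Each entry (A^⊗2)_ij equals the minimum over all length-2 walks i = v_0 → v_1 → … → v_2 = j of Σ_t A[v_t][v_{t+1}]. For example, for (i, j) = (0, 2) we minimise over 3 possible intermediate vertex sequences; the minimum is 7, attained along the walk 0 → 0 → 2.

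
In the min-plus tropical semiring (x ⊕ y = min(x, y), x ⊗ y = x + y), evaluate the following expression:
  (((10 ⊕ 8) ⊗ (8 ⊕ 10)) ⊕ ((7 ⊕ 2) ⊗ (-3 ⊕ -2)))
(((10 ⊕ 8) ⊗ (8 ⊕ 10)) ⊕ ((7 ⊕ 2) ⊗ (-3 ⊕ -2))) = -1

Expand innermost to outermost. Recall ⊕ takes the minimum of its arguments and ⊗ takes their sum. Working out the expression (((10 ⊕ 8) ⊗ (8 ⊕ 10)) ⊕ ((7 ⊕ 2) ⊗ (-3 ⊕ -2))) gives -1.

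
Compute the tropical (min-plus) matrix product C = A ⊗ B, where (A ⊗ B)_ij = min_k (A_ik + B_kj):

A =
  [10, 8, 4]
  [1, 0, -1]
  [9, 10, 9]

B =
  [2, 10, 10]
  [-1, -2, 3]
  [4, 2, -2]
A ⊗ B =
  [7, 6, 2]
  [-1, -2, -3]
  [9, 8, 7]

Apply the min-plus product entry-by-entry:
  C[0][0] = min over k of (A[0][0] + B[0][0] = 10 + 2 = 12, A[0][1] + B[1][0] = 8 + -1 = 7, A[0][2] + B[2][0] = 4 + 4 = 8) = 7 (attained at k = 1)
  C[0][1] = min over k of (A[0][0] + B[0][1] = 10 + 10 = 20, A[0][1] + B[1][1] = 8 + -2 = 6, A[0][2] + B[2][1] = 4 + 2 = 6) = 6 (attained at k = 1)
  C[0][2] = min over k of (A[0][0] + B[0][2] = 10 + 10 = 20, A[0][1] + B[1][2] = 8 + 3 = 11, A[0][2] + B[2][2] = 4 + -2 = 2) = 2 (attained at k = 2)
  C[1][0] = min over k of (A[1][0] + B[0][0] = 1 + 2 = 3, A[1][1] + B[1][0] = 0 + -1 = -1, A[1][2] + B[2][0] = -1 + 4 = 3) = -1 (attained at k = 1)
  C[1][1] = min over k of (A[1][0] + B[0][1] = 1 + 10 = 11, A[1][1] + B[1][1] = 0 + -2 = -2, A[1][2] + B[2][1] = -1 + 2 = 1) = -2 (attained at k = 1)
  C[1][2] = min over k of (A[1][0] + B[0][2] = 1 + 10 = 11, A[1][1] + B[1][2] = 0 + 3 = 3, A[1][2] + B[2][2] = -1 + -2 = -3) = -3 (attained at k = 2)
  C[2][0] = min over k of (A[2][0] + B[0][0] = 9 + 2 = 11, A[2][1] + B[1][0] = 10 + -1 = 9, A[2][2] + B[2][0] = 9 + 4 = 13) = 9 (attained at k = 1)
  C[2][1] = min over k of (A[2][0] + B[0][1] = 9 + 10 = 19, A[2][1] + B[1][1] = 10 + -2 = 8, A[2][2] + B[2][1] = 9 + 2 = 11) = 8 (attained at k = 1)
  C[2][2] = min over k of (A[2][0] + B[0][2] = 9 + 10 = 19, A[2][1] + B[1][2] = 10 + 3 = 13, A[2][2] + B[2][2] = 9 + -2 = 7) = 7 (attained at k = 2)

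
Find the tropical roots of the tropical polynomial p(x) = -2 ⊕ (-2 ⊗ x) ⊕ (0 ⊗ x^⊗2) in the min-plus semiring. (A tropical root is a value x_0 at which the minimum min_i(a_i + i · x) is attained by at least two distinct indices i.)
Roots: {-2, 0}

Each tropical root is a break point of the lower envelope of the lines y = a_i + i · x (there are 3 lines, with slopes 0, 1, ..., 2). Only the lines that attain the minimum somewhere contribute to roots; other lines are dominated. Here the surviving (envelope) indices are i = 2, i = 1, i = 0.
Intersections between consecutive envelope lines give the roots: for adjacent envelope indices i < j the intersection is x = (a_i − a_j) / (j − i). Reading off the sorted break points: {-2, 0}.
Verification: at each break x_0, at least two indices attain the minimum of min_i(a_i + i · x_0).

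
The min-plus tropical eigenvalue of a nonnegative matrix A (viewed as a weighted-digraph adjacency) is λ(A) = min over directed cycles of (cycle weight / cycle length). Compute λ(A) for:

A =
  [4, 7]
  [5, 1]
λ(A) = 1

Enumerate directed cycles and compute their means (weight / length). Sample:
  cycle 0 → 0: weight = 4, length = 1, mean = 4/1 ≈ 4.000
  cycle 1 → 1: weight = 1, length = 1, mean = 1/1 ≈ 1.000
  cycle 0 → 1 → 0: weight = 12, length = 2, mean = 12/2 ≈ 6.000
  cycle 1 → 0 → 1: weight = 12, length = 2, mean = 12/2 ≈ 6.000
Minimum mean = 1.000, attained e.g. along the cycle 1 → 1 with weight 1 and length 1. So λ(A) = 1/1 = 1.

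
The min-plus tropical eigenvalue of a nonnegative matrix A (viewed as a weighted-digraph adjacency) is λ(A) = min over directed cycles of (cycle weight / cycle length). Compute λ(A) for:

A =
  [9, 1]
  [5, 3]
λ(A) = 3

Enumerate directed cycles and compute their means (weight / length). Sample:
  cycle 0 → 0: weight = 9, length = 1, mean = 9/1 ≈ 9.000
  cycle 1 → 1: weight = 3, length = 1, mean = 3/1 ≈ 3.000
  cycle 0 → 1 → 0: weight = 6, length = 2, mean = 6/2 ≈ 3.000
  cycle 1 → 0 → 1: weight = 6, length = 2, mean = 6/2 ≈ 3.000
Minimum mean = 3.000, attained e.g. along the cycle 1 → 1 with weight 3 and length 1. So λ(A) = 3/1 = 3.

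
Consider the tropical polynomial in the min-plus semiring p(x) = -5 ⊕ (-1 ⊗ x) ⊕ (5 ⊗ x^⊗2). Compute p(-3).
p(-3) = -5

A tropical monomial a ⊗ x^⊗i evaluates to a + i · x. Evaluating each term at x = -3:
  Term 0 contributes -5 + 0 · -3 = -5
  Term 1 contributes -1 + 1 · -3 = -4
  Term 2 contributes 5 + 2 · -3 = -1
p(-3) = ⊕ of these = min[-5, -4, -1] = -5.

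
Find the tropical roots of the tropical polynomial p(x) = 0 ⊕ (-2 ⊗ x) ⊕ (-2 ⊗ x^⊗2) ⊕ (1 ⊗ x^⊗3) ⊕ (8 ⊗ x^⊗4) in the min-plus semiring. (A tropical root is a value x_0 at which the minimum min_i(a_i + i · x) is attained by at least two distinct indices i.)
Roots: {-7, -3, 0, 2}

Each tropical root is a break point of the lower envelope of the lines y = a_i + i · x (there are 5 lines, with slopes 0, 1, ..., 4). Only the lines that attain the minimum somewhere contribute to roots; other lines are dominated. Here the surviving (envelope) indices are i = 4, i = 3, i = 2, i = 1, i = 0.
Intersections between consecutive envelope lines give the roots: for adjacent envelope indices i < j the intersection is x = (a_i − a_j) / (j − i). Reading off the sorted break points: {-7, -3, 0, 2}.
Verification: at each break x_0, at least two indices attain the minimum of min_i(a_i + i · x_0).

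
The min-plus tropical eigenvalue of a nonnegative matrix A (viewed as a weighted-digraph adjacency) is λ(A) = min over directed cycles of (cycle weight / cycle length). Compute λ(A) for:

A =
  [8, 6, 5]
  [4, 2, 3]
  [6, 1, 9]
λ(A) = 2

Enumerate directed cycles and compute their means (weight / length). Sample:
  cycle 0 → 0: weight = 8, length = 1, mean = 8/1 ≈ 8.000
  cycle 1 → 1: weight = 2, length = 1, mean = 2/1 ≈ 2.000
  cycle 2 → 2: weight = 9, length = 1, mean = 9/1 ≈ 9.000
  cycle 0 → 1 → 0: weight = 10, length = 2, mean = 10/2 ≈ 5.000
  cycle 0 → 2 → 0: weight = 11, length = 2, mean = 11/2 ≈ 5.500
  cycle 1 → 0 → 1: weight = 10, length = 2, mean = 10/2 ≈ 5.000
Minimum mean = 2.000, attained e.g. along the cycle 1 → 1 with weight 2 and length 1. So λ(A) = 2/1 = 2.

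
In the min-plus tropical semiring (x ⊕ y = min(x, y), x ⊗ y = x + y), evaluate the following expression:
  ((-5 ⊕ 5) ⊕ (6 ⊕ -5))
((-5 ⊕ 5) ⊕ (6 ⊕ -5)) = -5

Expand innermost to outermost. Recall ⊕ takes the minimum of its arguments and ⊗ takes their sum. Working out the expression ((-5 ⊕ 5) ⊕ (6 ⊕ -5)) gives -5.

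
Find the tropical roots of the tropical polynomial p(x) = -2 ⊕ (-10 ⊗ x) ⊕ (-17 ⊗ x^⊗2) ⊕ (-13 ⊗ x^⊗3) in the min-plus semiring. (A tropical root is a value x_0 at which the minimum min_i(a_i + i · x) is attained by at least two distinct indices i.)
Roots: {-4, 7, 8}

Each tropical root is a break point of the lower envelope of the lines y = a_i + i · x (there are 4 lines, with slopes 0, 1, ..., 3). Only the lines that attain the minimum somewhere contribute to roots; other lines are dominated. Here the surviving (envelope) indices are i = 3, i = 2, i = 1, i = 0.
Intersections between consecutive envelope lines give the roots: for adjacent envelope indices i < j the intersection is x = (a_i − a_j) / (j − i). Reading off the sorted break points: {-4, 7, 8}.
Verification: at each break x_0, at least two indices attain the minimum of min_i(a_i + i · x_0).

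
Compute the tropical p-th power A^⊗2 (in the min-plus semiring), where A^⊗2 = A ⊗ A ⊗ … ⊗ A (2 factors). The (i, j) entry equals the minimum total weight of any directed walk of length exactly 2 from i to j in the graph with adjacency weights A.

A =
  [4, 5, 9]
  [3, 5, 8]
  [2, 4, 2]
A^⊗2 =
  [8, 9, 11]
  [7, 8, 10]
  [4, 6, 4]

Each entry (A^⊗2)_ij equals the minimum over all length-2 walks i = v_0 → v_1 → … → v_2 = j of Σ_t A[v_t][v_{t+1}]. For example, for (i, j) = (0, 2) we minimise over 3 possible intermediate vertex sequences; the minimum is 11, attained along the walk 0 → 2 → 2.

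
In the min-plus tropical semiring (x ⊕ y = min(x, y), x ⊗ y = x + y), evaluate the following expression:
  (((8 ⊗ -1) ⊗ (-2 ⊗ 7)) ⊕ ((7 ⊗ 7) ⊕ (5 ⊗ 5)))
(((8 ⊗ -1) ⊗ (-2 ⊗ 7)) ⊕ ((7 ⊗ 7) ⊕ (5 ⊗ 5))) = 10

Expand innermost to outermost. Recall ⊕ takes the minimum of its arguments and ⊗ takes their sum. Working out the expression (((8 ⊗ -1) ⊗ (-2 ⊗ 7)) ⊕ ((7 ⊗ 7) ⊕ (5 ⊗ 5))) gives 10.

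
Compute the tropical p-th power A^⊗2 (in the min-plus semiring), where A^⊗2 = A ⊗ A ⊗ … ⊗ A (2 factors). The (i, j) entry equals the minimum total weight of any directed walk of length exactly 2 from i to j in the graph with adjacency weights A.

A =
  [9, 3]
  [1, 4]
A^⊗2 =
  [4, 7]
  [5, 4]

Each entry (A^⊗2)_ij equals the minimum over all length-2 walks i = v_0 → v_1 → … → v_2 = j of Σ_t A[v_t][v_{t+1}]. For example, for (i, j) = (0, 1) we minimise over 2 possible intermediate vertex sequences; the minimum is 7, attained along the walk 0 → 1 → 1.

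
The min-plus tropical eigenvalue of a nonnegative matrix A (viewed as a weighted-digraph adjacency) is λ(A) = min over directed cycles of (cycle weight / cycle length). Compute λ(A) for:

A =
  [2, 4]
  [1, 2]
λ(A) = 2

Enumerate directed cycles and compute their means (weight / length). Sample:
  cycle 0 → 0: weight = 2, length = 1, mean = 2/1 ≈ 2.000
  cycle 1 → 1: weight = 2, length = 1, mean = 2/1 ≈ 2.000
  cycle 0 → 1 → 0: weight = 5, length = 2, mean = 5/2 ≈ 2.500
  cycle 1 → 0 → 1: weight = 5, length = 2, mean = 5/2 ≈ 2.500
Minimum mean = 2.000, attained e.g. along the cycle 0 → 0 with weight 2 and length 1. So λ(A) = 2/1 = 2.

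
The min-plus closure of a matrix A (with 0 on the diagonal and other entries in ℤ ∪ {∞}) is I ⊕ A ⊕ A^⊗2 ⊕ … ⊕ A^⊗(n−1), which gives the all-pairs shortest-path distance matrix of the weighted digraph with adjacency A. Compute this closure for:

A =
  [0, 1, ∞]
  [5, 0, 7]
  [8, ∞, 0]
Closure =
  [0, 1, 8]
  [5, 0, 7]
  [8, 9, 0]

This is the Floyd-Warshall all-pairs shortest-path computation. For each intermediate vertex k = 0, 1, …, 2, update dist[i][j] ← min(dist[i][j], dist[i][k] + dist[k][j]). The final matrix gives, for each (i, j), the minimum total weight of any directed path from i to j (possibly empty when i = j).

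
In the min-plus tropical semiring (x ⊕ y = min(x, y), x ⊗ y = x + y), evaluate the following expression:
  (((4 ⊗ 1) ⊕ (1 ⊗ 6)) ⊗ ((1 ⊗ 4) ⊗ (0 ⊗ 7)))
(((4 ⊗ 1) ⊕ (1 ⊗ 6)) ⊗ ((1 ⊗ 4) ⊗ (0 ⊗ 7))) = 17

Expand innermost to outermost. Recall ⊕ takes the minimum of its arguments and ⊗ takes their sum. Working out the expression (((4 ⊗ 1) ⊕ (1 ⊗ 6)) ⊗ ((1 ⊗ 4) ⊗ (0 ⊗ 7))) gives 17.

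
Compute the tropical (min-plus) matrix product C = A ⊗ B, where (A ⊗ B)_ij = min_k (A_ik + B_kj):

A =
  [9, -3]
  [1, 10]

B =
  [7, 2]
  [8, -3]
A ⊗ B =
  [5, -6]
  [8, 3]

Apply the min-plus product entry-by-entry:
  C[0][0] = min over k of (A[0][0] + B[0][0] = 9 + 7 = 16, A[0][1] + B[1][0] = -3 + 8 = 5) = 5 (attained at k = 1)
  C[0][1] = min over k of (A[0][0] + B[0][1] = 9 + 2 = 11, A[0][1] + B[1][1] = -3 + -3 = -6) = -6 (attained at k = 1)
  C[1][0] = min over k of (A[1][0] + B[0][0] = 1 + 7 = 8, A[1][1] + B[1][0] = 10 + 8 = 18) = 8 (attained at k = 0)
  C[1][1] = min over k of (A[1][0] + B[0][1] = 1 + 2 = 3, A[1][1] + B[1][1] = 10 + -3 = 7) = 3 (attained at k = 0)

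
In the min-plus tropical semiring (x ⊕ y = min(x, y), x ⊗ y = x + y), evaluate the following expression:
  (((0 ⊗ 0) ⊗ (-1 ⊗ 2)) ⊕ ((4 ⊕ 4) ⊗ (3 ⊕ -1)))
(((0 ⊗ 0) ⊗ (-1 ⊗ 2)) ⊕ ((4 ⊕ 4) ⊗ (3 ⊕ -1))) = 1

Expand innermost to outermost. Recall ⊕ takes the minimum of its arguments and ⊗ takes their sum. Working out the expression (((0 ⊗ 0) ⊗ (-1 ⊗ 2)) ⊕ ((4 ⊕ 4) ⊗ (3 ⊕ -1))) gives 1.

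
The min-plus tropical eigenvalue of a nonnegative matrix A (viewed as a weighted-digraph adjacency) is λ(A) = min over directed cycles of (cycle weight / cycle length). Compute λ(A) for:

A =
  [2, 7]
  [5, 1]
λ(A) = 1

Enumerate directed cycles and compute their means (weight / length). Sample:
  cycle 0 → 0: weight = 2, length = 1, mean = 2/1 ≈ 2.000
  cycle 1 → 1: weight = 1, length = 1, mean = 1/1 ≈ 1.000
  cycle 0 → 1 → 0: weight = 12, length = 2, mean = 12/2 ≈ 6.000
  cycle 1 → 0 → 1: weight = 12, length = 2, mean = 12/2 ≈ 6.000
Minimum mean = 1.000, attained e.g. along the cycle 1 → 1 with weight 1 and length 1. So λ(A) = 1/1 = 1.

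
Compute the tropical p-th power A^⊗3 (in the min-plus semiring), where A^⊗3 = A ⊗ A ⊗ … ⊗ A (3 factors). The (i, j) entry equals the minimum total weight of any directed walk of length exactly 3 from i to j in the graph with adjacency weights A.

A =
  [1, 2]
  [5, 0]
A^⊗3 =
  [3, 2]
  [5, 0]

Each entry (A^⊗3)_ij equals the minimum over all length-3 walks i = v_0 → v_1 → … → v_3 = j of Σ_t A[v_t][v_{t+1}]. For example, for (i, j) = (0, 1) we minimise over 4 possible intermediate vertex sequences; the minimum is 2, attained along the walk 0 → 1 → 1 → 1.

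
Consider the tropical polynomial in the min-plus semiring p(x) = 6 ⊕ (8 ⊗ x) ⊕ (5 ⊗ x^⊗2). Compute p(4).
p(4) = 6

A tropical monomial a ⊗ x^⊗i evaluates to a + i · x. Evaluating each term at x = 4:
  Term 0 contributes 6 + 0 · 4 = 6
  Term 1 contributes 8 + 1 · 4 = 12
  Term 2 contributes 5 + 2 · 4 = 13
p(4) = ⊕ of these = min[6, 12, 13] = 6.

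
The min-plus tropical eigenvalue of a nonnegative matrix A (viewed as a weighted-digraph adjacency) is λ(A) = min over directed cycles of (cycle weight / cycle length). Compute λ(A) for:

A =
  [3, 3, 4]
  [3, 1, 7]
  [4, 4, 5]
λ(A) = 1

Enumerate directed cycles and compute their means (weight / length). Sample:
  cycle 0 → 0: weight = 3, length = 1, mean = 3/1 ≈ 3.000
  cycle 1 → 1: weight = 1, length = 1, mean = 1/1 ≈ 1.000
  cycle 2 → 2: weight = 5, length = 1, mean = 5/1 ≈ 5.000
  cycle 0 → 1 → 0: weight = 6, length = 2, mean = 6/2 ≈ 3.000
  cycle 0 → 2 → 0: weight = 8, length = 2, mean = 8/2 ≈ 4.000
  cycle 1 → 0 → 1: weight = 6, length = 2, mean = 6/2 ≈ 3.000
Minimum mean = 1.000, attained e.g. along the cycle 1 → 1 with weight 1 and length 1. So λ(A) = 1/1 = 1.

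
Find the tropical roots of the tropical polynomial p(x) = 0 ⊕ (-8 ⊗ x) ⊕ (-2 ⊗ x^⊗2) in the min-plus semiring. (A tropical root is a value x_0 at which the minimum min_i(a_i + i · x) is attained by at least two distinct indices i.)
Roots: {-6, 8}

Each tropical root is a break point of the lower envelope of the lines y = a_i + i · x (there are 3 lines, with slopes 0, 1, ..., 2). Only the lines that attain the minimum somewhere contribute to roots; other lines are dominated. Here the surviving (envelope) indices are i = 2, i = 1, i = 0.
Intersections between consecutive envelope lines give the roots: for adjacent envelope indices i < j the intersection is x = (a_i − a_j) / (j − i). Reading off the sorted break points: {-6, 8}.
Verification: at each break x_0, at least two indices attain the minimum of min_i(a_i + i · x_0).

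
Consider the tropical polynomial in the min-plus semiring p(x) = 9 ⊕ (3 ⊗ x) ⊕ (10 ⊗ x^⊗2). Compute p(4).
p(4) = 7

A tropical monomial a ⊗ x^⊗i evaluates to a + i · x. Evaluating each term at x = 4:
  Term 0 contributes 9 + 0 · 4 = 9
  Term 1 contributes 3 + 1 · 4 = 7
  Term 2 contributes 10 + 2 · 4 = 18
p(4) = ⊕ of these = min[9, 7, 18] = 7.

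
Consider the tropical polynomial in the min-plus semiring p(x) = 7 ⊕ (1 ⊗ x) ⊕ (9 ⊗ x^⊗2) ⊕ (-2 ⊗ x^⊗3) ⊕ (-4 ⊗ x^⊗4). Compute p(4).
p(4) = 5

A tropical monomial a ⊗ x^⊗i evaluates to a + i · x. Evaluating each term at x = 4:
  Term 0 contributes 7 + 0 · 4 = 7
  Term 1 contributes 1 + 1 · 4 = 5
  Term 2 contributes 9 + 2 · 4 = 17
  Term 3 contributes -2 + 3 · 4 = 10
  Term 4 contributes -4 + 4 · 4 = 12
p(4) = ⊕ of these = min[7, 5, 17, 10, 12] = 5.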